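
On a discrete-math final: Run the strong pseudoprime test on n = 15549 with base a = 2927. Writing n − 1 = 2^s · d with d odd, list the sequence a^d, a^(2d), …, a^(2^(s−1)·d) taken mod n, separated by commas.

824, 10369

n − 1 = 15548 = 2^2 · 3887, so s = 2 and d = 3887.
x_0 = 2927^3887 mod 15549 = 824.
x_1 = 824^2 mod 15549 = 10369.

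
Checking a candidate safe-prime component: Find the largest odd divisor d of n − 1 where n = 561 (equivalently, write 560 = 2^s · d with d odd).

35

Halving: 560 → 280 → 140 → 70 → 35; 35 is odd.
So 560 = 2^4 · 35.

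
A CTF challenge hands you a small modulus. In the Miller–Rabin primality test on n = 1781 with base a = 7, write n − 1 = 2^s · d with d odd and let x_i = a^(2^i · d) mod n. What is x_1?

n − 1 = 1780 = 2^2 · 445, so s = 2 and d = 445.
x_0 = 7^445 mod 1781 = 1164.
x_1 = 1164^2 mod 1781 = 1336.

1336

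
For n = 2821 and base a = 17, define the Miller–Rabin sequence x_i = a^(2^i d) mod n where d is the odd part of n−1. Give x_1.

n − 1 = 2820 = 2^2 · 705, so s = 2 and d = 705.
x_0 = 17^705 mod 2821 = 2820.
x_1 = 2820^2 mod 2821 = 1.

1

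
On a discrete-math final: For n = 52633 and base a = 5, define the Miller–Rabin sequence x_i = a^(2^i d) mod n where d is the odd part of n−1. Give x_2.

41098

n − 1 = 52632 = 2^3 · 6579, so s = 3 and d = 6579.
Repeated squaring mod 52633: 5^1 ≡ 5, 5^2 ≡ 25, 5^4 ≡ 625, 5^8 ≡ 22194, 5^16 ≡ 34022, 5^32 ≡ 44181, 5^64 ≡ 13323, 5^128 ≡ 23853, 5^256 ≡ 2879, 5^512 ≡ 25260, 5^1024 ≡ 50374, 5^2048 ≡ 50313, 5^4096 ≡ 13834.
6579 = 4096 + 2048 + 256 + 128 + 32 + 16 + 2 + 1, so 5^6579 ≡ 13834·50313·2879·23853·44181·34022·25·5 ≡ 36770 (mod 52633).
x_0 = 36770.
x_1 = 36770^2 mod 52633 = 49029.
x_2 = 49029^2 mod 52633 = 41098.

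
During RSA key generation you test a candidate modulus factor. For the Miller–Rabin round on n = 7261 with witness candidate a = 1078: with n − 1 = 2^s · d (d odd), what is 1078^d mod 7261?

n − 1 = 7260 = 2^2 · 1815, so s = 2 and d = 1815.
1078^1815 mod 7261 = 6709.

6709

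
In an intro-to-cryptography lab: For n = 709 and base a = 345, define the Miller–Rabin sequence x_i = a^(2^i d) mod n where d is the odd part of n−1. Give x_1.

n − 1 = 708 = 2^2 · 177, so s = 2 and d = 177.
x_0 = 345^177 mod 709 = 96.
x_1 = 96^2 mod 709 = 708.

708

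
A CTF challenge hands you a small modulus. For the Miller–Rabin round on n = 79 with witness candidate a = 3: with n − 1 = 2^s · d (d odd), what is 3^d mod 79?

n − 1 = 78 = 2^1 · 39, so s = 1 and d = 39.
3^39 mod 79 = 78.

78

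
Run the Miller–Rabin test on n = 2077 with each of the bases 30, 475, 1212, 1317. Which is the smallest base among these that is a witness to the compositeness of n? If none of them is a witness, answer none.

n − 1 = 2076 = 2^2 · 519, so s = 2 and d = 519.
Base 30: x_0 = 30^519 mod 2077 = 2076. x_0 = 2076 ≡ −1, so 30 is not a witness.
Base 475: x_0 = 475^519 mod 2077 = 729. x_0 is neither 1 nor 2076, so continue squaring. x_1 = 729^2 mod 2077 = 1806. Reached i = s−1 = 1 without hitting −1: 475 is a Miller–Rabin witness and 2077 is composite.
Base 1212: x_0 = 1212^519 mod 2077 = 1734. x_0 is neither 1 nor 2076, so continue squaring. x_1 = 1734^2 mod 2077 = 1337. Reached i = s−1 = 1 without hitting −1: 1212 is a Miller–Rabin witness and 2077 is composite.
Base 1317: x_0 = 1317^519 mod 2077 = 1331. x_0 is neither 1 nor 2076, so continue squaring. x_1 = 1331^2 mod 2077 = 1957. Reached i = s−1 = 1 without hitting −1: 1317 is a Miller–Rabin witness and 2077 is composite.
The smallest witness among the given bases is 475.

475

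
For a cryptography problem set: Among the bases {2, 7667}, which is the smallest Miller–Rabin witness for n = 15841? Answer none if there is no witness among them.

n − 1 = 15840 = 2^5 · 495, so s = 5 and d = 495.
Base 2: x_0 = 2^495 mod 15841 = 1. x_0 = 1, so 2 is not a witness.
Base 7667: x_0 = 7667^495 mod 15841 = 1. x_0 = 1, so 7667 is not a witness.
No listed base is a witness for 15841.

none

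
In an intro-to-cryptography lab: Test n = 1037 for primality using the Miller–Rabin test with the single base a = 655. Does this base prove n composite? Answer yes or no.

yes

n − 1 = 1036 = 2^2 · 259, so s = 2 and d = 259.
x_0 = 655^259 mod 1037 = 100.
x_0 is neither 1 nor 1036, so continue squaring.
x_1 = 100^2 mod 1037 = 667.
Reached i = s−1 = 1 without hitting −1: 655 is a Miller–Rabin witness and 1037 is composite.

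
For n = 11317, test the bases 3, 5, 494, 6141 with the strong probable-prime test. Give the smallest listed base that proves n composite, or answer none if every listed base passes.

n − 1 = 11316 = 2^2 · 2829, so s = 2 and d = 2829.
Base 3: x_0 = 3^2829 mod 11317 = 1. x_0 = 1, so 3 is not a witness.
Base 5: x_0 = 5^2829 mod 11317 = 5018. x_0 is neither 1 nor 11316, so continue squaring. x_1 = 5018^2 mod 11317 = 11316. x_1 ≡ −1, so 5 is not a witness.
Base 494: x_0 = 494^2829 mod 11317 = 5018. x_0 is neither 1 nor 11316, so continue squaring. x_1 = 5018^2 mod 11317 = 11316. x_1 ≡ −1, so 494 is not a witness.
Base 6141: x_0 = 6141^2829 mod 11317 = 5018. x_0 is neither 1 nor 11316, so continue squaring. x_1 = 5018^2 mod 11317 = 11316. x_1 ≡ −1, so 6141 is not a witness.
No listed base is a witness for 11317.

none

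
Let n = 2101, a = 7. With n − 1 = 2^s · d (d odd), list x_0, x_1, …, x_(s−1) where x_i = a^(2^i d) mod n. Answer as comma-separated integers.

n − 1 = 2100 = 2^2 · 525, so s = 2 and d = 525.
x_0 = 7^525 mod 2101 = 2100.
x_1 = 2100^2 mod 2101 = 1.

2100, 1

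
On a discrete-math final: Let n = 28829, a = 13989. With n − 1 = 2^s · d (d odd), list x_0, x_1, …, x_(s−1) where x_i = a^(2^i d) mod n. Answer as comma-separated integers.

n − 1 = 28828 = 2^2 · 7207, so s = 2 and d = 7207.
x_0 = 13989^7207 mod 28829 = 17545.
x_1 = 17545^2 mod 28829 = 19792.

17545, 19792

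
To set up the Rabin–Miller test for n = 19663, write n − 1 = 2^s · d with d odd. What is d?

9831

Halving: 19662 → 9831; 9831 is odd.
So 19662 = 2^1 · 9831.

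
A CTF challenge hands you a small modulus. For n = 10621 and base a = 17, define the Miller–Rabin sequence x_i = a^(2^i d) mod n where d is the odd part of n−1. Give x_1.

7658

n − 1 = 10620 = 2^2 · 2655, so s = 2 and d = 2655.
Repeated squaring mod 10621: 17^1 ≡ 17, 17^2 ≡ 289, 17^4 ≡ 9174, 17^8 ≡ 1472, 17^16 ≡ 100, 17^32 ≡ 10000, 17^64 ≡ 3285, 17^128 ≡ 289, 17^256 ≡ 9174, 17^512 ≡ 1472, 17^1024 ≡ 100, 17^2048 ≡ 10000.
2655 = 2048 + 512 + 64 + 16 + 8 + 4 + 2 + 1, so 17^2655 ≡ 10000·1472·3285·100·1472·9174·289·17 ≡ 3782 (mod 10621).
x_0 = 3782.
x_1 = 3782^2 mod 10621 = 7658.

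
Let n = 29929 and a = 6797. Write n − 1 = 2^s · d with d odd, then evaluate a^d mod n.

1118

n − 1 = 29928 = 2^3 · 3741, so s = 3 and d = 3741.
Repeated squaring mod 29929: 6797^1 ≡ 6797, 6797^2 ≡ 18762, 6797^4 ≡ 17675, 6797^8 ≡ 6723, 6797^16 ≡ 5939, 6797^32 ≡ 15359, 6797^64 ≡ 28432, 6797^128 ≡ 26263, 6797^256 ≡ 1435, 6797^512 ≡ 24053, 6797^1024 ≡ 19239, 6797^2048 ≡ 7178.
3741 = 2048 + 1024 + 512 + 128 + 16 + 8 + 4 + 1, so 6797^3741 ≡ 7178·19239·24053·26263·5939·6723·17675·6797 ≡ 1118 (mod 29929).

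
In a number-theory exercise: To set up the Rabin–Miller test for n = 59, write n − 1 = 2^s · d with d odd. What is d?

Halving: 58 → 29; 29 is odd.
So 58 = 2^1 · 29.

29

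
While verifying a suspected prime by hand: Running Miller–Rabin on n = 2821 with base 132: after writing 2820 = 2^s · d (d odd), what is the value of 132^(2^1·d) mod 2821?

1520

n − 1 = 2820 = 2^2 · 705, so s = 2 and d = 705.
x_0 = 132^705 mod 2821 = 993.
x_1 = 993^2 mod 2821 = 1520.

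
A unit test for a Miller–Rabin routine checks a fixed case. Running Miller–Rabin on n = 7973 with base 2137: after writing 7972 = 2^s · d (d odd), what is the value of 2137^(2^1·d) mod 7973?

n − 1 = 7972 = 2^2 · 1993, so s = 2 and d = 1993.
Repeated squaring mod 7973: 2137^1 ≡ 2137, 2137^2 ≡ 6213, 2137^4 ≡ 4076, 2137^8 ≡ 6017, 2137^16 ≡ 6869, 2137^32 ≡ 6920, 2137^64 ≡ 562, 2137^128 ≡ 4897, 2137^256 ≡ 5798, 2137^512 ≡ 2636, 2137^1024 ≡ 4013.
1993 = 1024 + 512 + 256 + 128 + 64 + 8 + 1, so 2137^1993 ≡ 4013·2636·5798·4897·562·6017·2137 ≡ 6771 (mod 7973).
x_0 = 6771.
x_1 = 6771^2 mod 7973 = 1691.

1691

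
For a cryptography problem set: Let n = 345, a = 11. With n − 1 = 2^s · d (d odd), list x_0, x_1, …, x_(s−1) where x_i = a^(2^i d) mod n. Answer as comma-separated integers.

n − 1 = 344 = 2^3 · 43, so s = 3 and d = 43.
x_0 = 11^43 mod 345 = 251.
x_1 = 251^2 mod 345 = 211.
x_2 = 211^2 mod 345 = 16.

251, 211, 16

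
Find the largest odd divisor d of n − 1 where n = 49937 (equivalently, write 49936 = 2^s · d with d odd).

Halving: 49936 → 24968 → 12484 → 6242 → 3121; 3121 is odd.
So 49936 = 2^4 · 3121.

3121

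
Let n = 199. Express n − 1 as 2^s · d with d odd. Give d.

Halving: 198 → 99; 99 is odd.
So 198 = 2^1 · 99.

99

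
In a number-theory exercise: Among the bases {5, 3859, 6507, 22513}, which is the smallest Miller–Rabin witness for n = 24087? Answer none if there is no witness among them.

n − 1 = 24086 = 2^1 · 12043, so s = 1 and d = 12043.
Base 5: x_0 = 5^12043 mod 24087 = 8468. x_0 ∉ {1, 24086} and s = 1, so 5 is a Miller–Rabin witness and 24087 is composite.
Base 3859: x_0 = 3859^12043 mod 24087 = 8521. x_0 ∉ {1, 24086} and s = 1, so 3859 is a Miller–Rabin witness and 24087 is composite.
Base 6507: x_0 = 6507^12043 mod 24087 = 1929. x_0 ∉ {1, 24086} and s = 1, so 6507 is a Miller–Rabin witness and 24087 is composite.
Base 22513: x_0 = 22513^12043 mod 24087 = 17410. x_0 ∉ {1, 24086} and s = 1, so 22513 is a Miller–Rabin witness and 24087 is composite.
The smallest witness among the given bases is 5.

5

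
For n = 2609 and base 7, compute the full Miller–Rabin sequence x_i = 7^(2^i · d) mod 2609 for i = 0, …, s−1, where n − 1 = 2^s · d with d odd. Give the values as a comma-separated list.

1528, 2338, 389, 2608

n − 1 = 2608 = 2^4 · 163, so s = 4 and d = 163.
x_0 = 7^163 mod 2609 = 1528.
x_1 = 1528^2 mod 2609 = 2338.
x_2 = 2338^2 mod 2609 = 389.
x_3 = 389^2 mod 2609 = 2608.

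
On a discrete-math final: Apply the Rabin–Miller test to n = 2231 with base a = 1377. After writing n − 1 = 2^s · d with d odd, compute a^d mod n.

n − 1 = 2230 = 2^1 · 1115, so s = 1 and d = 1115.
1377^1115 mod 2231 = 839.

839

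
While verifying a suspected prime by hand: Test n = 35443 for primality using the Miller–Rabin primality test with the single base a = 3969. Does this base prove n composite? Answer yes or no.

no

n − 1 = 35442 = 2^1 · 17721, so s = 1 and d = 17721.
Repeated squaring mod 35443: 3969^1 ≡ 3969, 3969^2 ≡ 16269, 3969^4 ≡ 27480, 3969^8 ≡ 1842, 3969^16 ≡ 25879, 3969^32 ≡ 27156, 3969^64 ≡ 21278, 3969^128 ≡ 4402, 3969^256 ≡ 25726, 3969^512 ≡ 35380, 3969^1024 ≡ 3969, 3969^2048 ≡ 16269, 3969^4096 ≡ 27480, 3969^8192 ≡ 1842, 3969^16384 ≡ 25879.
17721 = 16384 + 1024 + 256 + 32 + 16 + 8 + 1, so 3969^17721 ≡ 25879·3969·25726·27156·25879·1842·3969 ≡ 1 (mod 35443).
x_0 = 3969^17721 mod 35443 = 1.
x_0 = 1, so 3969 is not a witness.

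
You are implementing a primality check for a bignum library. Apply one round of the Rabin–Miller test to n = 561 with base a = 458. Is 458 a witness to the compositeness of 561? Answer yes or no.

no

n − 1 = 560 = 2^4 · 35, so s = 4 and d = 35.
x_0 = 458^35 mod 561 = 560.
x_0 = 560 ≡ −1, so 458 is not a witness.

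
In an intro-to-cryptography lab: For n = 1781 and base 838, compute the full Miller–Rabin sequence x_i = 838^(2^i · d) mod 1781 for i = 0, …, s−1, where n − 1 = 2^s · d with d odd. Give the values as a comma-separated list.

n − 1 = 1780 = 2^2 · 445, so s = 2 and d = 445.
x_0 = 838^445 mod 1781 = 123.
x_1 = 123^2 mod 1781 = 881.

123, 881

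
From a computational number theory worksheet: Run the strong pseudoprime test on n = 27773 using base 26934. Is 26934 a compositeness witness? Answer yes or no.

no

n − 1 = 27772 = 2^2 · 6943, so s = 2 and d = 6943.
x_0 = 26934^6943 mod 27773 = 1.
x_0 = 1, so 26934 is not a witness.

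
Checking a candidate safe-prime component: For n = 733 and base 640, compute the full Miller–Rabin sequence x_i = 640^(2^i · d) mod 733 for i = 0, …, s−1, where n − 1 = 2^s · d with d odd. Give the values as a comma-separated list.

732, 1

n − 1 = 732 = 2^2 · 183, so s = 2 and d = 183.
x_0 = 640^183 mod 733 = 732.
x_1 = 732^2 mod 733 = 1.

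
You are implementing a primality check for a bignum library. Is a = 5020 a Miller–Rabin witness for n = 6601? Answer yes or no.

no

n − 1 = 6600 = 2^3 · 825, so s = 3 and d = 825.
x_0 = 5020^825 mod 6601 = 1.
x_0 = 1, so 5020 is not a witness.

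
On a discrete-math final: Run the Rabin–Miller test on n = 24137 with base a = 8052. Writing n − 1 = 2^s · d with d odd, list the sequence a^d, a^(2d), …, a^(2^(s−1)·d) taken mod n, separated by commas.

n − 1 = 24136 = 2^3 · 3017, so s = 3 and d = 3017.
x_0 = 8052^3017 mod 24137 = 23103.
x_1 = 23103^2 mod 24137 = 7128.
x_2 = 7128^2 mod 24137 = 24136.

23103, 7128, 24136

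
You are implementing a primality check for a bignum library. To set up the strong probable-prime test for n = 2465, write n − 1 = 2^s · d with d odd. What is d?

77

Halving: 2464 → 1232 → 616 → 308 → 154 → 77; 77 is odd.
So 2464 = 2^5 · 77.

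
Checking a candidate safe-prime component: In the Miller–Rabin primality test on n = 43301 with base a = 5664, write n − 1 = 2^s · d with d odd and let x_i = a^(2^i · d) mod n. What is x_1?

n − 1 = 43300 = 2^2 · 10825, so s = 2 and d = 10825.
x_0 = 5664^10825 mod 43301 = 26139.
x_1 = 26139^2 mod 43301 = 842.

842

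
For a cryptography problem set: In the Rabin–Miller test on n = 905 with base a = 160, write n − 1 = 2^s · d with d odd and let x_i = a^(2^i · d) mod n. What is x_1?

n − 1 = 904 = 2^3 · 113, so s = 3 and d = 113.
x_0 = 160^113 mod 905 = 590.
x_1 = 590^2 mod 905 = 580.

580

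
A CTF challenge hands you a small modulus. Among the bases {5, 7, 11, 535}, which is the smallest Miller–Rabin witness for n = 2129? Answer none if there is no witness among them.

none

n − 1 = 2128 = 2^4 · 133, so s = 4 and d = 133.
Base 5: x_0 = 5^133 mod 2129 = 2128. x_0 = 2128 ≡ −1, so 5 is not a witness.
Base 7: x_0 = 7^133 mod 2129 = 846. x_0 is neither 1 nor 2128, so continue squaring. x_1 = 846^2 mod 2129 = 372. x_2 = 372^2 mod 2129 = 2128. x_2 ≡ −1, so 7 is not a witness.
Base 11: x_0 = 11^133 mod 2129 = 2024. x_0 is neither 1 nor 2128, so continue squaring. x_1 = 2024^2 mod 2129 = 380. x_2 = 380^2 mod 2129 = 1757. x_3 = 1757^2 mod 2129 = 2128. x_3 ≡ −1, so 11 is not a witness.
Base 535: x_0 = 535^133 mod 2129 = 105. x_0 is neither 1 nor 2128, so continue squaring. x_1 = 105^2 mod 2129 = 380. x_2 = 380^2 mod 2129 = 1757. x_3 = 1757^2 mod 2129 = 2128. x_3 ≡ −1, so 535 is not a witness.
No listed base is a witness for 2129.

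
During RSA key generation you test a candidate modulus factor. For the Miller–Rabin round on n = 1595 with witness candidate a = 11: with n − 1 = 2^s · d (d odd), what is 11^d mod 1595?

n − 1 = 1594 = 2^1 · 797, so s = 1 and d = 797.
By repeated squaring, 11^797 ≡ 891 (mod 1595).

891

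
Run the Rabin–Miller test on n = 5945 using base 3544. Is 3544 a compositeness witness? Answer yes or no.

yes

n − 1 = 5944 = 2^3 · 743, so s = 3 and d = 743.
x_0 = 3544^743 mod 5945 = 789.
x_0 is neither 1 nor 5944, so continue squaring.
x_1 = 789^2 mod 5945 = 4241.
x_2 = 4241^2 mod 5945 = 2456.
Reached i = s−1 = 2 without hitting −1: 3544 is a Miller–Rabin witness and 5945 is composite.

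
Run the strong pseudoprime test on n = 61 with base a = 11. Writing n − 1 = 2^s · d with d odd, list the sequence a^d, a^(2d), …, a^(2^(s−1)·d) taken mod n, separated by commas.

50, 60

n − 1 = 60 = 2^2 · 15, so s = 2 and d = 15.
x_0 = 11^15 mod 61 = 50.
x_1 = 50^2 mod 61 = 60.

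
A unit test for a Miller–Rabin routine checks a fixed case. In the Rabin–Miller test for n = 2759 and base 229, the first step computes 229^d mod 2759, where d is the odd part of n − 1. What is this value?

n − 1 = 2758 = 2^1 · 1379, so s = 1 and d = 1379.
229^1379 mod 2759 = 261.

261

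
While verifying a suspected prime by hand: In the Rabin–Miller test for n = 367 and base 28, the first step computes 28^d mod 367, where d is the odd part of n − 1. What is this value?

n − 1 = 366 = 2^1 · 183, so s = 1 and d = 183.
By repeated squaring, 28^183 ≡ 1 (mod 367).

1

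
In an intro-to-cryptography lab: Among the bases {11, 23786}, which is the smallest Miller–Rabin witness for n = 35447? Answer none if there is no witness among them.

none

n − 1 = 35446 = 2^1 · 17723, so s = 1 and d = 17723.
Base 11: x_0 = 11^17723 mod 35447 = 35446. x_0 = 35446 ≡ −1, so 11 is not a witness.
Base 23786: x_0 = 23786^17723 mod 35447 = 1. x_0 = 1, so 23786 is not a witness.
No listed base is a witness for 35447.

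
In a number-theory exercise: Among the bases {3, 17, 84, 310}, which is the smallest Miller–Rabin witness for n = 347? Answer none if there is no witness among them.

none

n − 1 = 346 = 2^1 · 173, so s = 1 and d = 173.
Base 3: x_0 = 3^173 mod 347 = 1. x_0 = 1, so 3 is not a witness.
Base 17: x_0 = 17^173 mod 347 = 346. x_0 = 346 ≡ −1, so 17 is not a witness.
Base 84: x_0 = 84^173 mod 347 = 346. x_0 = 346 ≡ −1, so 84 is not a witness.
Base 310: x_0 = 310^173 mod 347 = 1. x_0 = 1, so 310 is not a witness.
No listed base is a witness for 347.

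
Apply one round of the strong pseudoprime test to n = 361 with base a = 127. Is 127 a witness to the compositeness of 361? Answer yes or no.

no

n − 1 = 360 = 2^3 · 45, so s = 3 and d = 45.
x_0 = 127^45 mod 361 = 360.
x_0 = 360 ≡ −1, so 127 is not a witness.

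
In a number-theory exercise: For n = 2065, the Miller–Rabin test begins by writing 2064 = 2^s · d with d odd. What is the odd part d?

129

Halving: 2064 → 1032 → 516 → 258 → 129; 129 is odd.
So 2064 = 2^4 · 129.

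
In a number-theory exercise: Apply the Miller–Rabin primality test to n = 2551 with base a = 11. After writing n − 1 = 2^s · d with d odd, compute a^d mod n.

n − 1 = 2550 = 2^1 · 1275, so s = 1 and d = 1275.
11^1275 mod 2551 = 1.

1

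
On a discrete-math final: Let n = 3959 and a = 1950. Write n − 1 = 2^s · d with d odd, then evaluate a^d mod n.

1120

n − 1 = 3958 = 2^1 · 1979, so s = 1 and d = 1979.
1950^1979 mod 3959 = 1120.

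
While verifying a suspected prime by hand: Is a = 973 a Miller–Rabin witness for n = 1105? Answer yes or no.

no

n − 1 = 1104 = 2^4 · 69, so s = 4 and d = 69.
x_0 = 973^69 mod 1105 = 463.
x_0 is neither 1 nor 1104, so continue squaring.
x_1 = 463^2 mod 1105 = 1104.
x_1 ≡ −1, so 973 is not a witness.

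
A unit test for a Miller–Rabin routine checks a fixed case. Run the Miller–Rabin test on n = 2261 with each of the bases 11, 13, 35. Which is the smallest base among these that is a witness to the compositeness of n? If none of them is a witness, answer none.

n − 1 = 2260 = 2^2 · 565, so s = 2 and d = 565.
Base 11: x_0 = 11^565 mod 2261 = 809. x_0 is neither 1 nor 2260, so continue squaring. x_1 = 809^2 mod 2261 = 1052. Reached i = s−1 = 1 without hitting −1: 11 is a Miller–Rabin witness and 2261 is composite.
Base 13: x_0 = 13^565 mod 2261 = 846. x_0 is neither 1 nor 2260, so continue squaring. x_1 = 846^2 mod 2261 = 1240. Reached i = s−1 = 1 without hitting −1: 13 is a Miller–Rabin witness and 2261 is composite.
Base 35: x_0 = 35^565 mod 2261 = 511. x_0 is neither 1 nor 2260, so continue squaring. x_1 = 511^2 mod 2261 = 1106. Reached i = s−1 = 1 without hitting −1: 35 is a Miller–Rabin witness and 2261 is composite.
The smallest witness among the given bases is 11.

11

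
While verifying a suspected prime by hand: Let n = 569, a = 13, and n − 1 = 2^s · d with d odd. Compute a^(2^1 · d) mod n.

568

n − 1 = 568 = 2^3 · 71, so s = 3 and d = 71.
Repeated squaring mod 569: 13^1 ≡ 13, 13^2 ≡ 169, 13^4 ≡ 111, 13^8 ≡ 372, 13^16 ≡ 117, 13^32 ≡ 33, 13^64 ≡ 520.
71 = 64 + 4 + 2 + 1, so 13^71 ≡ 520·111·169·13 ≡ 86 (mod 569).
x_0 = 86.
x_1 = 86^2 mod 569 = 568.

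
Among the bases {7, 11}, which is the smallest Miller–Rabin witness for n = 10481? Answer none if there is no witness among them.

n − 1 = 10480 = 2^4 · 655, so s = 4 and d = 655.
Base 7: x_0 = 7^655 mod 10481 = 788. x_0 is neither 1 nor 10480, so continue squaring. x_1 = 788^2 mod 10481 = 2565. x_2 = 2565^2 mod 10481 = 7638. x_3 = 7638^2 mod 10481 = 1798. Reached i = s−1 = 3 without hitting −1: 7 is a Miller–Rabin witness and 10481 is composite.
Base 11: x_0 = 11^655 mod 10481 = 8358. x_0 is neither 1 nor 10480, so continue squaring. x_1 = 8358^2 mod 10481 = 299. x_2 = 299^2 mod 10481 = 5553. x_3 = 5553^2 mod 10481 = 707. Reached i = s−1 = 3 without hitting −1: 11 is a Miller–Rabin witness and 10481 is composite.
The smallest witness among the given bases is 7.

7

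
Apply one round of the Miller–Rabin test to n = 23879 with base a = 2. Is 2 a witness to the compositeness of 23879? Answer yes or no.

n − 1 = 23878 = 2^1 · 11939, so s = 1 and d = 11939.
x_0 = 2^11939 mod 23879 = 1.
x_0 = 1, so 2 is not a witness.

no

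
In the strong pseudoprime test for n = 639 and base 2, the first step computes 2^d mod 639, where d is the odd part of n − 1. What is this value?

n − 1 = 638 = 2^1 · 319, so s = 1 and d = 319.
Repeated squaring mod 639: 2^1 ≡ 2, 2^2 ≡ 4, 2^4 ≡ 16, 2^8 ≡ 256, 2^16 ≡ 358, 2^32 ≡ 364, 2^64 ≡ 223, 2^128 ≡ 526, 2^256 ≡ 628.
319 = 256 + 32 + 16 + 8 + 4 + 2 + 1, so 2^319 ≡ 628·364·358·256·16·4·2 ≡ 371 (mod 639).

371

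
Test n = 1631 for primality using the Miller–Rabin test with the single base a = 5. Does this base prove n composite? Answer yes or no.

n − 1 = 1630 = 2^1 · 815, so s = 1 and d = 815.
x_0 = 5^815 mod 1631 = 108.
x_0 ∉ {1, 1630} and s = 1, so 5 is a Miller–Rabin witness and 1631 is composite.

yes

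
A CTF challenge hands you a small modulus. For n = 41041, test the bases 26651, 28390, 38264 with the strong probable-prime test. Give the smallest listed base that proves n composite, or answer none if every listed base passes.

28390

n − 1 = 41040 = 2^4 · 2565, so s = 4 and d = 2565.
Base 26651: x_0 = 26651^2565 mod 41041 = 1. x_0 = 1, so 26651 is not a witness.
Base 28390: x_0 = 28390^2565 mod 41041 = 23330. x_0 is neither 1 nor 41040, so continue squaring. x_1 = 23330^2 mod 41041 = 3158. x_2 = 3158^2 mod 41041 = 1. x_2 = 1 but x_1 ≠ ±1, a nontrivial square root of 1 — 28390 is a witness and 41041 is composite.
Base 38264: x_0 = 38264^2565 mod 41041 = 6973. x_0 is neither 1 nor 41040, so continue squaring. x_1 = 6973^2 mod 41041 = 30185. x_2 = 30185^2 mod 41041 = 24025. x_3 = 24025^2 mod 41041 = 1. x_3 = 1 but x_2 ≠ ±1, a nontrivial square root of 1 — 38264 is a witness and 41041 is composite.
The smallest witness among the given bases is 28390.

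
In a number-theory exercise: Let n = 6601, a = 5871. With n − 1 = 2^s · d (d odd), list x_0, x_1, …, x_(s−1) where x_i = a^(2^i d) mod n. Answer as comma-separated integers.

n − 1 = 6600 = 2^3 · 825, so s = 3 and d = 825.
x_0 = 5871^825 mod 6601 = 2715.
x_1 = 2715^2 mod 6601 = 4509.
x_2 = 4509^2 mod 6601 = 1.

2715, 4509, 1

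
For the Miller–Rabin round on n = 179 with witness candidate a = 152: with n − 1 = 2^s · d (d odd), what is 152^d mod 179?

178

n − 1 = 178 = 2^1 · 89, so s = 1 and d = 89.
Repeated squaring mod 179: 152^1 ≡ 152, 152^2 ≡ 13, 152^4 ≡ 169, 152^8 ≡ 100, 152^16 ≡ 155, 152^32 ≡ 39, 152^64 ≡ 89.
89 = 64 + 16 + 8 + 1, so 152^89 ≡ 89·155·100·152 ≡ 178 (mod 179).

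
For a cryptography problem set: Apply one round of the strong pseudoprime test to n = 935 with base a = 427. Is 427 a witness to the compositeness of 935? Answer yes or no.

n − 1 = 934 = 2^1 · 467, so s = 1 and d = 467.
Repeated squaring mod 935: 427^1 ≡ 427, 427^2 ≡ 4, 427^4 ≡ 16, 427^8 ≡ 256, 427^16 ≡ 86, 427^32 ≡ 851, 427^64 ≡ 511, 427^128 ≡ 256, 427^256 ≡ 86.
467 = 256 + 128 + 64 + 16 + 2 + 1, so 427^467 ≡ 86·256·511·86·4·427 ≡ 433 (mod 935).
x_0 = 427^467 mod 935 = 433.
x_0 ∉ {1, 934} and s = 1, so 427 is a Miller–Rabin witness and 935 is composite.

yes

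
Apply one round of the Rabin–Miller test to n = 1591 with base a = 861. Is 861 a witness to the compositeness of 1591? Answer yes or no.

no

n − 1 = 1590 = 2^1 · 795, so s = 1 and d = 795.
x_0 = 861^795 mod 1591 = 1.
x_0 = 1, so 861 is not a witness.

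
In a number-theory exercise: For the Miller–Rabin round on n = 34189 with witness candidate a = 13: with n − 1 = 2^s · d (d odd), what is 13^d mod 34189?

n − 1 = 34188 = 2^2 · 8547, so s = 2 and d = 8547.
Repeated squaring mod 34189: 13^1 ≡ 13, 13^2 ≡ 169, 13^4 ≡ 28561, 13^8 ≡ 15370, 13^16 ≡ 25099, 13^32 ≡ 27476, 13^64 ≡ 3267, 13^128 ≡ 6321, 13^256 ≡ 22289, 13^512 ≡ 33351, 13^1024 ≡ 18464, 13^2048 ≡ 20777, 13^4096 ≡ 13415, 13^8192 ≡ 25518.
8547 = 8192 + 256 + 64 + 32 + 2 + 1, so 13^8547 ≡ 25518·22289·3267·27476·169·13 ≡ 32090 (mod 34189).

32090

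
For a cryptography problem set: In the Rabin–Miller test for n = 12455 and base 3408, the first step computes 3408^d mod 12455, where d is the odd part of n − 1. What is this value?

11767

n − 1 = 12454 = 2^1 · 6227, so s = 1 and d = 6227.
Repeated squaring mod 12455: 3408^1 ≡ 3408, 3408^2 ≡ 6404, 3408^4 ≡ 9356, 3408^8 ≡ 996, 3408^16 ≡ 8071, 3408^32 ≡ 1391, 3408^64 ≡ 4356, 3408^128 ≡ 5771, 3408^256 ≡ 12226, 3408^512 ≡ 2621, 3408^1024 ≡ 6936, 3408^2048 ≡ 6886, 3408^4096 ≡ 811.
6227 = 4096 + 2048 + 64 + 16 + 2 + 1, so 3408^6227 ≡ 811·6886·4356·8071·6404·3408 ≡ 11767 (mod 12455).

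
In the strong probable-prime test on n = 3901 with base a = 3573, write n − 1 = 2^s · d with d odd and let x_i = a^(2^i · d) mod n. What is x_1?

3620

n − 1 = 3900 = 2^2 · 975, so s = 2 and d = 975.
x_0 = 3573^975 mod 3901 = 1364.
x_1 = 1364^2 mod 3901 = 3620.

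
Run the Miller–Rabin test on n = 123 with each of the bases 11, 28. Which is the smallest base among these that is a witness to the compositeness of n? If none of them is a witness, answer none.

11

n − 1 = 122 = 2^1 · 61, so s = 1 and d = 61.
Base 11: x_0 = 11^61 mod 123 = 71. x_0 ∉ {1, 122} and s = 1, so 11 is a Miller–Rabin witness and 123 is composite.
Base 28: x_0 = 28^61 mod 123 = 13. x_0 ∉ {1, 122} and s = 1, so 28 is a Miller–Rabin witness and 123 is composite.
The smallest witness among the given bases is 11.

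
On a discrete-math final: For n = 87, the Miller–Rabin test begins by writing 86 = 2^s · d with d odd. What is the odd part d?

Halving: 86 → 43; 43 is odd.
So 86 = 2^1 · 43.

43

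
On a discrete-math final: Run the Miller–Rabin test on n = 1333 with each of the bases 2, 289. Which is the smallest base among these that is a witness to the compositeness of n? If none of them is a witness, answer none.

2

n − 1 = 1332 = 2^2 · 333, so s = 2 and d = 333.
Base 2: x_0 = 2^333 mod 1333 = 70. x_0 is neither 1 nor 1332, so continue squaring. x_1 = 70^2 mod 1333 = 901. Reached i = s−1 = 1 without hitting −1: 2 is a Miller–Rabin witness and 1333 is composite.
Base 289: x_0 = 289^333 mod 1333 = 876. x_0 is neither 1 nor 1332, so continue squaring. x_1 = 876^2 mod 1333 = 901. Reached i = s−1 = 1 without hitting −1: 289 is a Miller–Rabin witness and 1333 is composite.
The smallest witness among the given bases is 2.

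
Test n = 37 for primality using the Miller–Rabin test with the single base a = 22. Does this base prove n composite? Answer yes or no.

no

n − 1 = 36 = 2^2 · 9, so s = 2 and d = 9.
By repeated squaring, 22^9 ≡ 6 (mod 37).
x_0 = 22^9 mod 37 = 6.
x_0 is neither 1 nor 36, so continue squaring.
x_1 = 6^2 mod 37 = 36.
x_1 ≡ −1, so 22 is not a witness.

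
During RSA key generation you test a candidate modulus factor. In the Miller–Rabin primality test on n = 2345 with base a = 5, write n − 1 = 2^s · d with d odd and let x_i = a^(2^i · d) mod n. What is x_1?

1885

n − 1 = 2344 = 2^3 · 293, so s = 3 and d = 293.
x_0 = 5^293 mod 2345 = 1410.
x_1 = 1410^2 mod 2345 = 1885.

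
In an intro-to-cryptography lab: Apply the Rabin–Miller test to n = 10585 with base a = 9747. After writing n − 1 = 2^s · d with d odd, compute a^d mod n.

n − 1 = 10584 = 2^3 · 1323, so s = 3 and d = 1323.
Repeated squaring mod 10585: 9747^1 ≡ 9747, 9747^2 ≡ 3634, 9747^4 ≡ 6461, 9747^8 ≡ 7866, 9747^16 ≡ 4631, 9747^32 ≡ 951, 9747^64 ≡ 4676, 9747^128 ≡ 6951, 9747^256 ≡ 6461, 9747^512 ≡ 7866, 9747^1024 ≡ 4631.
1323 = 1024 + 256 + 32 + 8 + 2 + 1, so 9747^1323 ≡ 4631·6461·951·7866·3634·9747 ≡ 4188 (mod 10585).

4188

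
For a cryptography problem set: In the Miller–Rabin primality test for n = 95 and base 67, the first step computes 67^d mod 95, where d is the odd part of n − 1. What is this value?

n − 1 = 94 = 2^1 · 47, so s = 1 and d = 47.
67^47 mod 95 = 33.

33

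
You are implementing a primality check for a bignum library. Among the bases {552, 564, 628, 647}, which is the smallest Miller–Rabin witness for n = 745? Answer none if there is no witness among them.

n − 1 = 744 = 2^3 · 93, so s = 3 and d = 93.
Base 552: x_0 = 552^93 mod 745 = 552. x_0 is neither 1 nor 744, so continue squaring. x_1 = 552^2 mod 745 = 744. x_1 ≡ −1, so 552 is not a witness.
Base 564: x_0 = 564^93 mod 745 = 619. x_0 is neither 1 nor 744, so continue squaring. x_1 = 619^2 mod 745 = 231. x_2 = 231^2 mod 745 = 466. Reached i = s−1 = 2 without hitting −1: 564 is a Miller–Rabin witness and 745 is composite.
Base 628: x_0 = 628^93 mod 745 = 573. x_0 is neither 1 nor 744, so continue squaring. x_1 = 573^2 mod 745 = 529. x_2 = 529^2 mod 745 = 466. Reached i = s−1 = 2 without hitting −1: 628 is a Miller–Rabin witness and 745 is composite.
Base 647: x_0 = 647^93 mod 745 = 152. x_0 is neither 1 nor 744, so continue squaring. x_1 = 152^2 mod 745 = 9. x_2 = 9^2 mod 745 = 81. Reached i = s−1 = 2 without hitting −1: 647 is a Miller–Rabin witness and 745 is composite.
The smallest witness among the given bases is 564.

564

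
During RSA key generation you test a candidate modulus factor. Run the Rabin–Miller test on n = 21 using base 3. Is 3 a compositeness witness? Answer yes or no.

yes

n − 1 = 20 = 2^2 · 5, so s = 2 and d = 5.
Repeated squaring mod 21: 3^1 ≡ 3, 3^2 ≡ 9, 3^4 ≡ 18.
5 = 4 + 1, so 3^5 ≡ 18·3 ≡ 12 (mod 21).
x_0 = 3^5 mod 21 = 12.
x_0 is neither 1 nor 20, so continue squaring.
x_1 = 12^2 mod 21 = 18.
Reached i = s−1 = 1 without hitting −1: 3 is a Miller–Rabin witness and 21 is composite.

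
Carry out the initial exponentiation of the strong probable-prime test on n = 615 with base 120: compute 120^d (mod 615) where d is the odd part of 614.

465

n − 1 = 614 = 2^1 · 307, so s = 1 and d = 307.
By repeated squaring, 120^307 ≡ 465 (mod 615).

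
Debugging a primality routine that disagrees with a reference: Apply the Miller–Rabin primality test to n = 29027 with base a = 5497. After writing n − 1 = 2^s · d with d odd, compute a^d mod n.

n − 1 = 29026 = 2^1 · 14513, so s = 1 and d = 14513.
Repeated squaring mod 29027: 5497^1 ≡ 5497, 5497^2 ≡ 28929, 5497^4 ≡ 9604, 5497^8 ≡ 18037, 5497^16 ≡ 27780, 5497^32 ≡ 16578, 5497^64 ≡ 2448, 5497^128 ≡ 13142, 5497^256 ≡ 1514, 5497^512 ≡ 28090, 5497^1024 ≡ 7159, 5497^2048 ≡ 18626, 5497^4096 ≡ 26199, 5497^8192 ≡ 15159.
14513 = 8192 + 4096 + 2048 + 128 + 32 + 16 + 1, so 5497^14513 ≡ 15159·26199·18626·13142·16578·27780·5497 ≡ 1 (mod 29027).

1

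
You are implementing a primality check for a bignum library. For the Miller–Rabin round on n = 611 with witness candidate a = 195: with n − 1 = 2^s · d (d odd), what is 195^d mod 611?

n − 1 = 610 = 2^1 · 305, so s = 1 and d = 305.
By repeated squaring, 195^305 ≡ 572 (mod 611).

572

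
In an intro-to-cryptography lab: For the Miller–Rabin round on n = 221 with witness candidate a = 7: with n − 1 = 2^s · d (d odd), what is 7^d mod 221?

n − 1 = 220 = 2^2 · 55, so s = 2 and d = 55.
By repeated squaring, 7^55 ≡ 97 (mod 221).

97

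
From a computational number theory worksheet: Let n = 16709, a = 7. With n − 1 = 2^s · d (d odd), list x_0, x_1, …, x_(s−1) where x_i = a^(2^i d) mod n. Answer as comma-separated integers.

n − 1 = 16708 = 2^2 · 4177, so s = 2 and d = 4177.
x_0 = 7^4177 mod 16709 = 4802.
x_1 = 4802^2 mod 16709 = 784.

4802, 784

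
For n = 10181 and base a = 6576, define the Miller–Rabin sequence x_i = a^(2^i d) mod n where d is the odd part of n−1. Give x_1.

1

n − 1 = 10180 = 2^2 · 2545, so s = 2 and d = 2545.
By repeated squaring, 6576^2545 ≡ 1 (mod 10181).
x_0 = 1.
x_1 = 1^2 mod 10181 = 1.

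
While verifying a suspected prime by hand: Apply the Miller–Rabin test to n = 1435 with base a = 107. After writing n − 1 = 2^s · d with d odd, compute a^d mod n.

n − 1 = 1434 = 2^1 · 717, so s = 1 and d = 717.
Repeated squaring mod 1435: 107^1 ≡ 107, 107^2 ≡ 1404, 107^4 ≡ 961, 107^8 ≡ 816, 107^16 ≡ 16, 107^32 ≡ 256, 107^64 ≡ 961, 107^128 ≡ 816, 107^256 ≡ 16, 107^512 ≡ 256.
717 = 512 + 128 + 64 + 8 + 4 + 1, so 107^717 ≡ 256·816·961·816·961·107 ≡ 687 (mod 1435).

687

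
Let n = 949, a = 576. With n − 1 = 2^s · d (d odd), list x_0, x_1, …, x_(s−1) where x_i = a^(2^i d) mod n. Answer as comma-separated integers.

948, 1

n − 1 = 948 = 2^2 · 237, so s = 2 and d = 237.
x_0 = 576^237 mod 949 = 948.
x_1 = 948^2 mod 949 = 1.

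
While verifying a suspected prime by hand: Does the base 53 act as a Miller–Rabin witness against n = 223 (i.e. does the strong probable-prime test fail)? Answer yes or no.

n − 1 = 222 = 2^1 · 111, so s = 1 and d = 111.
x_0 = 53^111 mod 223 = 1.
x_0 = 1, so 53 is not a witness.

no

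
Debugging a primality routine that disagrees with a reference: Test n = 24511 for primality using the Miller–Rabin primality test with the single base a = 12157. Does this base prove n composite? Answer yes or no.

yes

n − 1 = 24510 = 2^1 · 12255, so s = 1 and d = 12255.
By repeated squaring, 12157^12255 ≡ 20995 (mod 24511).
x_0 = 12157^12255 mod 24511 = 20995.
x_0 ∉ {1, 24510} and s = 1, so 12157 is a Miller–Rabin witness and 24511 is composite.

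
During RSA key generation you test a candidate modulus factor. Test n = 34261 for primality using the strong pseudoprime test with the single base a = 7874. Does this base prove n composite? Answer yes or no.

no

n − 1 = 34260 = 2^2 · 8565, so s = 2 and d = 8565.
Repeated squaring mod 34261: 7874^1 ≡ 7874, 7874^2 ≡ 21727, 7874^4 ≡ 14471, 7874^8 ≡ 6609, 7874^16 ≡ 30367, 7874^32 ≡ 19874, 7874^64 ≡ 15068, 7874^128 ≡ 31238, 7874^256 ≡ 25103, 7874^512 ≡ 32297, 7874^1024 ≡ 20064, 7874^2048 ≡ 31607, 7874^4096 ≡ 20211, 7874^8192 ≡ 24879.
8565 = 8192 + 256 + 64 + 32 + 16 + 4 + 1, so 7874^8565 ≡ 24879·25103·15068·19874·30367·14471·7874 ≡ 34260 (mod 34261).
x_0 = 7874^8565 mod 34261 = 34260.
x_0 = 34260 ≡ −1, so 7874 is not a witness.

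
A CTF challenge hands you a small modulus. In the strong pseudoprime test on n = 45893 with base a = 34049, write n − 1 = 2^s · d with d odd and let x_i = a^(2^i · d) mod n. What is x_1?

n − 1 = 45892 = 2^2 · 11473, so s = 2 and d = 11473.
x_0 = 34049^11473 mod 45893 = 1.
x_1 = 1^2 mod 45893 = 1.

1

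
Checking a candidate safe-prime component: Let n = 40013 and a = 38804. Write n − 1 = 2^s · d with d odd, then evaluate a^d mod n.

n − 1 = 40012 = 2^2 · 10003, so s = 2 and d = 10003.
38804^10003 mod 40013 = 1.

1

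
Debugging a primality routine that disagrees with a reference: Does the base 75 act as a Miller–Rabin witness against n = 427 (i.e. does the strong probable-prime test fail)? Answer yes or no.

no

n − 1 = 426 = 2^1 · 213, so s = 1 and d = 213.
x_0 = 75^213 mod 427 = 426.
x_0 = 426 ≡ −1, so 75 is not a witness.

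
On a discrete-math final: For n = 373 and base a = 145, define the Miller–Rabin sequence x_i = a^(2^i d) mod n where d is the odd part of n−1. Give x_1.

372

n − 1 = 372 = 2^2 · 93, so s = 2 and d = 93.
x_0 = 145^93 mod 373 = 104.
x_1 = 104^2 mod 373 = 372.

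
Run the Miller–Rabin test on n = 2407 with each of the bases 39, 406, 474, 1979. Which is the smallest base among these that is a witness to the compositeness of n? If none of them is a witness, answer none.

39

n − 1 = 2406 = 2^1 · 1203, so s = 1 and d = 1203.
Base 39: x_0 = 39^1203 mod 2407 = 1424. x_0 ∉ {1, 2406} and s = 1, so 39 is a Miller–Rabin witness and 2407 is composite.
Base 406: x_0 = 406^1203 mod 2407 = 377. x_0 ∉ {1, 2406} and s = 1, so 406 is a Miller–Rabin witness and 2407 is composite.
Base 474: x_0 = 474^1203 mod 2407 = 61. x_0 ∉ {1, 2406} and s = 1, so 474 is a Miller–Rabin witness and 2407 is composite.
Base 1979: x_0 = 1979^1203 mod 2407 = 112. x_0 ∉ {1, 2406} and s = 1, so 1979 is a Miller–Rabin witness and 2407 is composite.
The smallest witness among the given bases is 39.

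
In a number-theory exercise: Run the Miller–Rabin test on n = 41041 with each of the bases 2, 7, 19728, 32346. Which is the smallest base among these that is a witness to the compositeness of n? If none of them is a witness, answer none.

2

n − 1 = 41040 = 2^4 · 2565, so s = 4 and d = 2565.
Base 2: x_0 = 2^2565 mod 41041 = 27994. x_0 is neither 1 nor 41040, so continue squaring. x_1 = 27994^2 mod 41041 = 27182. x_2 = 27182^2 mod 41041 = 1. x_2 = 1 but x_1 ≠ ±1, a nontrivial square root of 1 — 2 is a witness and 41041 is composite.
Base 7: x_0 = 7^2565 mod 41041 = 1022. x_0 is neither 1 nor 41040, so continue squaring. x_1 = 1022^2 mod 41041 = 18459. x_2 = 18459^2 mod 41041 = 12299. x_3 = 12299^2 mod 41041 = 29316. Reached i = s−1 = 3 without hitting −1: 7 is a Miller–Rabin witness and 41041 is composite.
Base 19728: x_0 = 19728^2565 mod 41041 = 16479. x_0 is neither 1 nor 41040, so continue squaring. x_1 = 16479^2 mod 41041 = 30185. x_2 = 30185^2 mod 41041 = 24025. x_3 = 24025^2 mod 41041 = 1. x_3 = 1 but x_2 ≠ ±1, a nontrivial square root of 1 — 19728 is a witness and 41041 is composite.
Base 32346: x_0 = 32346^2565 mod 41041 = 24562. x_0 is neither 1 nor 41040, so continue squaring. x_1 = 24562^2 mod 41041 = 30185. x_2 = 30185^2 mod 41041 = 24025. x_3 = 24025^2 mod 41041 = 1. x_3 = 1 but x_2 ≠ ±1, a nontrivial square root of 1 — 32346 is a witness and 41041 is composite.
The smallest witness among the given bases is 2.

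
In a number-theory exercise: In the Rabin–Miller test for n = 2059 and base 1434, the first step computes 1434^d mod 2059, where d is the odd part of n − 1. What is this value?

492

n − 1 = 2058 = 2^1 · 1029, so s = 1 and d = 1029.
1434^1029 mod 2059 = 492.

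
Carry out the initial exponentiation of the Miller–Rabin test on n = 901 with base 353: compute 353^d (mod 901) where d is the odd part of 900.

n − 1 = 900 = 2^2 · 225, so s = 2 and d = 225.
353^225 mod 901 = 285.

285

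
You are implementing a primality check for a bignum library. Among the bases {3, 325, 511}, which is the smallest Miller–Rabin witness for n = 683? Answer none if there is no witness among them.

n − 1 = 682 = 2^1 · 341, so s = 1 and d = 341.
Base 3: x_0 = 3^341 mod 683 = 1. x_0 = 1, so 3 is not a witness.
Base 325: x_0 = 325^341 mod 683 = 682. x_0 = 682 ≡ −1, so 325 is not a witness.
Base 511: x_0 = 511^341 mod 683 = 1. x_0 = 1, so 511 is not a witness.
No listed base is a witness for 683.

none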